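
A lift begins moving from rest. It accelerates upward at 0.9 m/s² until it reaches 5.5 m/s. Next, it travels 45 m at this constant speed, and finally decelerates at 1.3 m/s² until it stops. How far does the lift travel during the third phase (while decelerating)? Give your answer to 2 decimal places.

11.63 m

Phase 1 (accelerating): v₀ = 0 m/s, a = 0.9 m/s².
v = v₀ + at → t = (5.5 − 0) / 0.9 = 6.11 s
v² = v₀² + 2aΔx → Δx = (5.5² − 0²)/(2·0.9) = 16.8 m

Phase 2 (constant speed): v₀ = 5.50 m/s, a = 0 m/s².
Constant speed: t = d/v = 45/5.50 = 8.18 s

Phase 3 (decelerating): v₀ = 5.50 m/s, a = -1.3 m/s².
v = v₀ + at → t = (0 − 5.50) / -1.3 = 4.23 s
v² = v₀² + 2aΔx → Δx = (0² − 5.50²)/(2·-1.3) = 11.6 m
Distance in phase 3 = 11.6 m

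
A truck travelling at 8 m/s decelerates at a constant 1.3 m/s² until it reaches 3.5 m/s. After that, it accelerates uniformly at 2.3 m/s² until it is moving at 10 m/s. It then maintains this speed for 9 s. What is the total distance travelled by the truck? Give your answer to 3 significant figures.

Phase 1 (decelerating): v₀ = 8.00 m/s, a = -1.3 m/s².
v = v₀ + at → t = (3.5 − 8.00) / -1.3 = 3.46 s
v² = v₀² + 2aΔx → Δx = (3.5² − 8.00²)/(2·-1.3) = 19.9 m

Phase 2 (accelerating): v₀ = 3.50 m/s, a = 2.3 m/s².
v = v₀ + at → t = (10 − 3.50) / 2.3 = 2.83 s
v² = v₀² + 2aΔx → Δx = (10² − 3.50²)/(2·2.3) = 19.1 m

Phase 3 (constant speed): v₀ = 10.0 m/s, a = 0 m/s².
v = v₀ + at = 10.0 + (0)(9) = 10.0 m/s
Δx = v₀t + ½at² = 10.0·9 + 0.5·0·9² = 90.0 m
Total distance = 19.9 + 19.1 + 90.0 = 129 m

129 m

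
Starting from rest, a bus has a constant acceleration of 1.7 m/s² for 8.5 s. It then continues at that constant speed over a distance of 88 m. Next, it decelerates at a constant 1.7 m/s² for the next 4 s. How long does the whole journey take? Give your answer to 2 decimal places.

18.59 s

Phase 1 (accelerating): v₀ = 0 m/s, a = 1.7 m/s².
v = v₀ + at = 0 + (1.7)(8.5) = 14.4 m/s
Δx = v₀t + ½at² = 0·8.5 + 0.5·1.7·8.5² = 61.4 m

Phase 2 (constant speed): v₀ = 14.4 m/s, a = 0 m/s².
Constant speed: t = d/v = 88/14.4 = 6.09 s

Phase 3 (decelerating): v₀ = 14.4 m/s, a = -1.7 m/s².
v = v₀ + at = 14.4 + (-1.7)(4) = 7.65 m/s
Δx = v₀t + ½at² = 14.4·4 + 0.5·-1.7·4² = 44.2 m
Total time = 8.50 + 6.09 + 4.00 = 18.6 s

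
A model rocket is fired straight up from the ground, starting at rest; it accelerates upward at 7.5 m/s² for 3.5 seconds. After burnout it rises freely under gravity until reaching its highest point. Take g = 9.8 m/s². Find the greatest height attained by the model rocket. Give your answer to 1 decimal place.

81.1 m

Phase 1 (powered ascent): v₀ = 0 m/s, a = 7.5 m/s².
v = v₀ + at = 0 + (7.5)(3.5) = 26.2 m/s
Δx = v₀t + ½at² = 0·3.5 + 0.5·7.5·3.5² = 45.9 m

Phase 2 (coasting upward): v₀ = 26.2 m/s, a = -9.8 m/s².
v = v₀ + at → t = (0 − 26.2) / -9.8 = 2.68 s
v² = v₀² + 2aΔx → Δx = (0² − 26.2²)/(2·-9.8) = 35.2 m
Maximum height = 45.9 + 35.2 = 81.1 m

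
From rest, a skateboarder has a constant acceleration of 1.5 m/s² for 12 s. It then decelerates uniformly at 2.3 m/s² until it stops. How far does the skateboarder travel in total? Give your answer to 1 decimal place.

Phase 1 (accelerating): v₀ = 0 m/s, a = 1.5 m/s².
v = v₀ + at = 0 + (1.5)(12) = 18.0 m/s
Δx = v₀t + ½at² = 0·12 + 0.5·1.5·12² = 108 m

Phase 2 (decelerating): v₀ = 18.0 m/s, a = -2.3 m/s².
v = v₀ + at → t = (0 − 18.0) / -2.3 = 7.83 s
v² = v₀² + 2aΔx → Δx = (0² − 18.0²)/(2·-2.3) = 70.4 m
Total distance = 108 + 70.4 = 178 m

178.4 m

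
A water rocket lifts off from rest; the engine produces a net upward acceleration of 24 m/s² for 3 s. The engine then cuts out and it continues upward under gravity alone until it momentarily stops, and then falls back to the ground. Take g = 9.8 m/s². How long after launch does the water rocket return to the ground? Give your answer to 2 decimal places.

19.07 s

Phase 1 (powered ascent): v₀ = 0 m/s, a = 24 m/s².
v = v₀ + at = 0 + (24)(3) = 72.0 m/s
Δx = v₀t + ½at² = 0·3 + 0.5·24·3² = 108 m

Phase 2 (coasting upward): v₀ = 72.0 m/s, a = -9.8 m/s².
v = v₀ + at → t = (0 − 72.0) / -9.8 = 7.35 s
v² = v₀² + 2aΔx → Δx = (0² − 72.0²)/(2·-9.8) = 264 m

Phase 3 (free fall): v₀ = 0 m/s, a = -9.8 m/s².
Falls 372 m from rest: t = √(2·372/9.8) = 8.72 s; v = g·t = 85.4 m/s.
Total time = 3.00 + 7.35 + 8.72 = 19.1 s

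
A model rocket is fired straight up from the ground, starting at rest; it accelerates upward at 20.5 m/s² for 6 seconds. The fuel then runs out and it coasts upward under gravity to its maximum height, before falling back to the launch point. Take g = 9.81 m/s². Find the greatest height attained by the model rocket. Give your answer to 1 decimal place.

Phase 1 (powered ascent): v₀ = 0 m/s, a = 20.5 m/s².
v = v₀ + at = 0 + (20.5)(6) = 123 m/s
Δx = v₀t + ½at² = 0·6 + 0.5·20.5·6² = 369 m

Phase 2 (coasting upward): v₀ = 123 m/s, a = -9.81 m/s².
v = v₀ + at → t = (0 − 123) / -9.81 = 12.5 s
v² = v₀² + 2aΔx → Δx = (0² − 123²)/(2·-9.81) = 771 m
Maximum height = 369 + 771 = 1140 m

1140.1 m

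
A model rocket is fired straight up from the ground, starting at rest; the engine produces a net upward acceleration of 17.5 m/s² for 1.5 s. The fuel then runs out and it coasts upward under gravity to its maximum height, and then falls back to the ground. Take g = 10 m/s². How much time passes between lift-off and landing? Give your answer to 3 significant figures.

7.42 s

Phase 1 (powered ascent): v₀ = 0 m/s, a = 17.5 m/s².
v = v₀ + at = 0 + (17.5)(1.5) = 26.2 m/s
Δx = v₀t + ½at² = 0·1.5 + 0.5·17.5·1.5² = 19.7 m

Phase 2 (coasting upward): v₀ = 26.2 m/s, a = -10 m/s².
v = v₀ + at → t = (0 − 26.2) / -10 = 2.62 s
v² = v₀² + 2aΔx → Δx = (0² − 26.2²)/(2·-10) = 34.5 m

Phase 3 (free fall): v₀ = 0 m/s, a = -10 m/s².
Falls 54.1 m from rest: t = √(2·54.1/10) = 3.29 s; v = g·t = 32.9 m/s.
Total time = 1.50 + 2.62 + 3.29 = 7.42 s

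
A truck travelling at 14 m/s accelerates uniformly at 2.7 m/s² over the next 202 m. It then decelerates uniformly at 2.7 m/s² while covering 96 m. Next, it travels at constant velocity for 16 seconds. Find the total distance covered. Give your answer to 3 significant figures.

Phase 1 (accelerating): v₀ = 14.0 m/s, a = 2.7 m/s².
v² = v₀² + 2aΔx = 14.0² + 2·2.7·202 = 1290 → v = 35.9 m/s
t = (v − v₀)/a = (35.9 − 14.0)/2.7 = 8.10 s

Phase 2 (decelerating): v₀ = 35.9 m/s, a = -2.7 m/s².
v² = v₀² + 2aΔx = 35.9² + 2·-2.7·96 = 768 → v = 27.7 m/s
t = (v − v₀)/a = (27.7 − 35.9)/-2.7 = 3.02 s

Phase 3 (constant speed): v₀ = 27.7 m/s, a = 0 m/s².
v = v₀ + at = 27.7 + (0)(16) = 27.7 m/s
Δx = v₀t + ½at² = 27.7·16 + 0.5·0·16² = 444 m
Total distance = 202 + 96.0 + 444 = 742 m

742 m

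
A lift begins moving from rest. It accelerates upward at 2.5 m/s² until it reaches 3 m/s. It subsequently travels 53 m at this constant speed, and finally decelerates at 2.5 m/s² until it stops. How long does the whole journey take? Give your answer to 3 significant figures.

Phase 1 (accelerating): v₀ = 0 m/s, a = 2.5 m/s².
v = v₀ + at → t = (3 − 0) / 2.5 = 1.20 s
v² = v₀² + 2aΔx → Δx = (3² − 0²)/(2·2.5) = 1.80 m

Phase 2 (constant speed): v₀ = 3.00 m/s, a = 0 m/s².
Constant speed: t = d/v = 53/3.00 = 17.7 s

Phase 3 (decelerating): v₀ = 3.00 m/s, a = -2.5 m/s².
v = v₀ + at → t = (0 − 3.00) / -2.5 = 1.20 s
v² = v₀² + 2aΔx → Δx = (0² − 3.00²)/(2·-2.5) = 1.80 m
Total time = 1.20 + 17.7 + 1.20 = 20.1 s

20.1 s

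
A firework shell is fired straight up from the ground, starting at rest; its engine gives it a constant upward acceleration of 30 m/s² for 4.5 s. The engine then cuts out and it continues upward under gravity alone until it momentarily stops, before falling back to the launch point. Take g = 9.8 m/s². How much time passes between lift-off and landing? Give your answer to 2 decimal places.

Phase 1 (powered ascent): v₀ = 0 m/s, a = 30 m/s².
v = v₀ + at = 0 + (30)(4.5) = 135 m/s
Δx = v₀t + ½at² = 0·4.5 + 0.5·30·4.5² = 304 m

Phase 2 (coasting upward): v₀ = 135 m/s, a = -9.8 m/s².
v = v₀ + at → t = (0 − 135) / -9.8 = 13.8 s
v² = v₀² + 2aΔx → Δx = (0² − 135²)/(2·-9.8) = 930 m

Phase 3 (free fall): v₀ = 0 m/s, a = -9.8 m/s².
Falls 1230 m from rest: t = √(2·1230/9.8) = 15.9 s; v = g·t = 155 m/s.
Total time = 4.50 + 13.8 + 15.9 = 34.1 s

34.14 s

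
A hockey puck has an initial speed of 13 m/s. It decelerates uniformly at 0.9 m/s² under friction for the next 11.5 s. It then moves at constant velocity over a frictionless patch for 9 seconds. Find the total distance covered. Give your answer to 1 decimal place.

113.8 m

Phase 1 (decelerating): v₀ = 13.0 m/s, a = -0.9 m/s².
v = v₀ + at = 13.0 + (-0.9)(11.5) = 2.65 m/s
Δx = v₀t + ½at² = 13.0·11.5 + 0.5·-0.9·11.5² = 90.0 m

Phase 2 (constant speed): v₀ = 2.65 m/s, a = 0 m/s².
v = v₀ + at = 2.65 + (0)(9) = 2.65 m/s
Δx = v₀t + ½at² = 2.65·9 + 0.5·0·9² = 23.9 m
Total distance = 90.0 + 23.9 = 114 m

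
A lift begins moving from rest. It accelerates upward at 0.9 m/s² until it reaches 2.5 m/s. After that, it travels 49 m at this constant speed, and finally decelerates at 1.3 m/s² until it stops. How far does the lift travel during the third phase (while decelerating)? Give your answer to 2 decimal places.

2.40 m

Phase 1 (accelerating): v₀ = 0 m/s, a = 0.9 m/s².
v = v₀ + at → t = (2.5 − 0) / 0.9 = 2.78 s
v² = v₀² + 2aΔx → Δx = (2.5² − 0²)/(2·0.9) = 3.47 m

Phase 2 (constant speed): v₀ = 2.50 m/s, a = 0 m/s².
Constant speed: t = d/v = 49/2.50 = 19.6 s

Phase 3 (decelerating): v₀ = 2.50 m/s, a = -1.3 m/s².
v = v₀ + at → t = (0 − 2.50) / -1.3 = 1.92 s
v² = v₀² + 2aΔx → Δx = (0² − 2.50²)/(2·-1.3) = 2.40 m
Distance in phase 3 = 2.40 m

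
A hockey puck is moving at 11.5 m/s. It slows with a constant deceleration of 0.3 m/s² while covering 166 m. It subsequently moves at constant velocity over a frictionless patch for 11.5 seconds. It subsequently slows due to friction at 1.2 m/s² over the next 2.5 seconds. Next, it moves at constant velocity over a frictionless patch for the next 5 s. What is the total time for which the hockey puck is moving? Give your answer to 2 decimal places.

Phase 1 (decelerating): v₀ = 11.5 m/s, a = -0.3 m/s².
v² = v₀² + 2aΔx = 11.5² + 2·-0.3·166 = 32.7 → v = 5.71 m/s
t = (v − v₀)/a = (5.71 − 11.5)/-0.3 = 19.3 s

Phase 2 (constant speed): v₀ = 5.71 m/s, a = 0 m/s².
v = v₀ + at = 5.71 + (0)(11.5) = 5.71 m/s
Δx = v₀t + ½at² = 5.71·11.5 + 0.5·0·11.5² = 65.7 m

Phase 3 (decelerating): v₀ = 5.71 m/s, a = -1.2 m/s².
v = v₀ + at = 5.71 + (-1.2)(2.5) = 2.71 m/s
Δx = v₀t + ½at² = 5.71·2.5 + 0.5·-1.2·2.5² = 10.5 m

Phase 4 (constant speed): v₀ = 2.71 m/s, a = 0 m/s².
v = v₀ + at = 2.71 + (0)(5) = 2.71 m/s
Δx = v₀t + ½at² = 2.71·5 + 0.5·0·5² = 13.6 m
Total time = 19.3 + 11.5 + 2.50 + 5.00 = 38.3 s

38.29 s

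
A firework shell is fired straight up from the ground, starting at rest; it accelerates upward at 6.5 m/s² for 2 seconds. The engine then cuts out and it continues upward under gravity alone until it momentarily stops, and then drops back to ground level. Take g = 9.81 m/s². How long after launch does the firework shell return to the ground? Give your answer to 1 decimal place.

Phase 1 (powered ascent): v₀ = 0 m/s, a = 6.5 m/s².
v = v₀ + at = 0 + (6.5)(2) = 13.0 m/s
Δx = v₀t + ½at² = 0·2 + 0.5·6.5·2² = 13.0 m

Phase 2 (coasting upward): v₀ = 13.0 m/s, a = -9.81 m/s².
v = v₀ + at → t = (0 − 13.0) / -9.81 = 1.33 s
v² = v₀² + 2aΔx → Δx = (0² − 13.0²)/(2·-9.81) = 8.61 m

Phase 3 (free fall): v₀ = 0 m/s, a = -9.81 m/s².
Falls 21.6 m from rest: t = √(2·21.6/9.81) = 2.10 s; v = g·t = 20.6 m/s.
Total time = 2.00 + 1.33 + 2.10 = 5.42 s

5.4 s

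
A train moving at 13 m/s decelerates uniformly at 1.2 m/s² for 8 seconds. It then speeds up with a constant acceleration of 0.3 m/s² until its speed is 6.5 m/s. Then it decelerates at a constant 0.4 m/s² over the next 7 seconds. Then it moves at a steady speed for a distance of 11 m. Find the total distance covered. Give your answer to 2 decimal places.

163.45 m

Phase 1 (decelerating): v₀ = 13.0 m/s, a = -1.2 m/s².
v = v₀ + at = 13.0 + (-1.2)(8) = 3.40 m/s
Δx = v₀t + ½at² = 13.0·8 + 0.5·-1.2·8² = 65.6 m

Phase 2 (accelerating): v₀ = 3.40 m/s, a = 0.3 m/s².
v = v₀ + at → t = (6.5 − 3.40) / 0.3 = 10.3 s
v² = v₀² + 2aΔx → Δx = (6.5² − 3.40²)/(2·0.3) = 51.1 m

Phase 3 (decelerating): v₀ = 6.50 m/s, a = -0.4 m/s².
v = v₀ + at = 6.50 + (-0.4)(7) = 3.70 m/s
Δx = v₀t + ½at² = 6.50·7 + 0.5·-0.4·7² = 35.7 m

Phase 4 (constant speed): v₀ = 3.70 m/s, a = 0 m/s².
Constant speed: t = d/v = 11/3.70 = 2.97 s
Total distance = 65.6 + 51.1 + 35.7 + 11.0 = 163 m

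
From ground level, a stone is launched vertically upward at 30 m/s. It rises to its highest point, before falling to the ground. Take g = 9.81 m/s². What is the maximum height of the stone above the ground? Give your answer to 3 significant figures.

45.9 m

Phase 1 (rising): v₀ = 30.0 m/s, a = -9.81 m/s².
v = v₀ + at → t = (0 − 30.0) / -9.81 = 3.06 s
v² = v₀² + 2aΔx → Δx = (0² − 30.0²)/(2·-9.81) = 45.9 m
Maximum height = 45.9 m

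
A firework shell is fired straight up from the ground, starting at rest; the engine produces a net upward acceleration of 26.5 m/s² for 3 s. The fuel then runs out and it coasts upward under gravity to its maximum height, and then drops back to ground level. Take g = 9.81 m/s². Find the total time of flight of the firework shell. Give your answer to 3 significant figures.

Phase 1 (powered ascent): v₀ = 0 m/s, a = 26.5 m/s².
v = v₀ + at = 0 + (26.5)(3) = 79.5 m/s
Δx = v₀t + ½at² = 0·3 + 0.5·26.5·3² = 119 m

Phase 2 (coasting upward): v₀ = 79.5 m/s, a = -9.81 m/s².
v = v₀ + at → t = (0 − 79.5) / -9.81 = 8.10 s
v² = v₀² + 2aΔx → Δx = (0² − 79.5²)/(2·-9.81) = 322 m

Phase 3 (free fall): v₀ = 0 m/s, a = -9.81 m/s².
Falls 441 m from rest: t = √(2·441/9.81) = 9.49 s; v = g·t = 93.1 m/s.
Total time = 3.00 + 8.10 + 9.49 = 20.6 s

20.6 s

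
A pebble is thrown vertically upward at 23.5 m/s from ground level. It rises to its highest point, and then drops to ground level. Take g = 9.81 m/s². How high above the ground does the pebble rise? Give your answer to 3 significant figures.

Phase 1 (rising): v₀ = 23.5 m/s, a = -9.81 m/s².
v = v₀ + at → t = (0 − 23.5) / -9.81 = 2.40 s
v² = v₀² + 2aΔx → Δx = (0² − 23.5²)/(2·-9.81) = 28.1 m
Maximum height = 28.1 m

28.1 m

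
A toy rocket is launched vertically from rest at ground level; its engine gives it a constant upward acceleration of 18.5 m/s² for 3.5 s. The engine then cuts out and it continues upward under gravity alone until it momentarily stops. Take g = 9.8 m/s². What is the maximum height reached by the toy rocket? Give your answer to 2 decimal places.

Phase 1 (powered ascent): v₀ = 0 m/s, a = 18.5 m/s².
v = v₀ + at = 0 + (18.5)(3.5) = 64.8 m/s
Δx = v₀t + ½at² = 0·3.5 + 0.5·18.5·3.5² = 113 m

Phase 2 (coasting upward): v₀ = 64.8 m/s, a = -9.8 m/s².
v = v₀ + at → t = (0 − 64.8) / -9.8 = 6.61 s
v² = v₀² + 2aΔx → Δx = (0² − 64.8²)/(2·-9.8) = 214 m
Maximum height = 113 + 214 = 327 m

327.22 m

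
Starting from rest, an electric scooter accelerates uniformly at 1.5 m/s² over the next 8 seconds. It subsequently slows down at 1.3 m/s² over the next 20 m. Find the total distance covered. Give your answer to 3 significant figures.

Phase 1 (accelerating): v₀ = 0 m/s, a = 1.5 m/s².
v = v₀ + at = 0 + (1.5)(8) = 12.0 m/s
Δx = v₀t + ½at² = 0·8 + 0.5·1.5·8² = 48.0 m

Phase 2 (decelerating): v₀ = 12.0 m/s, a = -1.3 m/s².
v² = v₀² + 2aΔx = 12.0² + 2·-1.3·20 = 92.0 → v = 9.59 m/s
t = (v − v₀)/a = (9.59 − 12.0)/-1.3 = 1.85 s
Total distance = 48.0 + 20.0 = 68.0 m

68.0 m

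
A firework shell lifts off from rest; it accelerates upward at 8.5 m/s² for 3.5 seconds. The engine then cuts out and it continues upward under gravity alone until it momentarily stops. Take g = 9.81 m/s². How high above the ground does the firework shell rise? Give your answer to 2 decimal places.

97.17 m

Phase 1 (powered ascent): v₀ = 0 m/s, a = 8.5 m/s².
v = v₀ + at = 0 + (8.5)(3.5) = 29.8 m/s
Δx = v₀t + ½at² = 0·3.5 + 0.5·8.5·3.5² = 52.1 m

Phase 2 (coasting upward): v₀ = 29.8 m/s, a = -9.81 m/s².
v = v₀ + at → t = (0 − 29.8) / -9.81 = 3.03 s
v² = v₀² + 2aΔx → Δx = (0² − 29.8²)/(2·-9.81) = 45.1 m
Maximum height = 52.1 + 45.1 = 97.2 m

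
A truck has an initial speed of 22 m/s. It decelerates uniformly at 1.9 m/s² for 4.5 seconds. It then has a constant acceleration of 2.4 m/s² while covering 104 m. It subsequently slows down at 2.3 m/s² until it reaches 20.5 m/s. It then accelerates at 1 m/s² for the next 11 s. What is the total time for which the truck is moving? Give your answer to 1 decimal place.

23.2 s

Phase 1 (decelerating): v₀ = 22.0 m/s, a = -1.9 m/s².
v = v₀ + at = 22.0 + (-1.9)(4.5) = 13.5 m/s
Δx = v₀t + ½at² = 22.0·4.5 + 0.5·-1.9·4.5² = 79.8 m

Phase 2 (accelerating): v₀ = 13.5 m/s, a = 2.4 m/s².
v² = v₀² + 2aΔx = 13.5² + 2·2.4·104 = 680 → v = 26.1 m/s
t = (v − v₀)/a = (26.1 − 13.5)/2.4 = 5.26 s

Phase 3 (decelerating): v₀ = 26.1 m/s, a = -2.3 m/s².
v = v₀ + at → t = (20.5 − 26.1) / -2.3 = 2.43 s
v² = v₀² + 2aΔx → Δx = (20.5² − 26.1²)/(2·-2.3) = 56.5 m

Phase 4 (accelerating): v₀ = 20.5 m/s, a = 1 m/s².
v = v₀ + at = 20.5 + (1)(11) = 31.5 m/s
Δx = v₀t + ½at² = 20.5·11 + 0.5·1·11² = 286 m
Total time = 4.50 + 5.26 + 2.43 + 11.0 = 23.2 s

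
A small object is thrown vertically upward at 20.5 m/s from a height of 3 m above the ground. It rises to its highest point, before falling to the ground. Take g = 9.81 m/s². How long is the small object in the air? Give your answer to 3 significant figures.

4.32 s

Phase 1 (rising): v₀ = 20.5 m/s, a = -9.81 m/s².
v = v₀ + at → t = (0 − 20.5) / -9.81 = 2.09 s
v² = v₀² + 2aΔx → Δx = (0² − 20.5²)/(2·-9.81) = 21.4 m

Phase 2 (falling): v₀ = 0 m/s, a = -9.81 m/s².
Falls 24.4 m from rest: t = √(2·24.4/9.81) = 2.23 s; v = g·t = 21.9 m/s.
Total time = 2.09 + 2.23 = 4.32 s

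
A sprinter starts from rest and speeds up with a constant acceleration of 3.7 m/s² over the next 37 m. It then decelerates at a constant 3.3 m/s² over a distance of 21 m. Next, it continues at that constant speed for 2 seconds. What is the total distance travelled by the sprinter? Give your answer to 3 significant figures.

Phase 1 (accelerating): v₀ = 0 m/s, a = 3.7 m/s².
v² = v₀² + 2aΔx = 0² + 2·3.7·37 = 274 → v = 16.5 m/s
t = (v − v₀)/a = (16.5 − 0)/3.7 = 4.47 s

Phase 2 (decelerating): v₀ = 16.5 m/s, a = -3.3 m/s².
v² = v₀² + 2aΔx = 16.5² + 2·-3.3·21 = 135 → v = 11.6 m/s
t = (v − v₀)/a = (11.6 − 16.5)/-3.3 = 1.49 s

Phase 3 (constant speed): v₀ = 11.6 m/s, a = 0 m/s².
v = v₀ + at = 11.6 + (0)(2) = 11.6 m/s
Δx = v₀t + ½at² = 11.6·2 + 0.5·0·2² = 23.3 m
Total distance = 37.0 + 21.0 + 23.3 = 81.3 m

81.3 m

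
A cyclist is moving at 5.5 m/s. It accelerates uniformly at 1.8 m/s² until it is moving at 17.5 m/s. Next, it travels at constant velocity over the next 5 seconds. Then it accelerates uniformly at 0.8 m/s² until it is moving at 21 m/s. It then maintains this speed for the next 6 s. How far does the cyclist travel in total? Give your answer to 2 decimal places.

Phase 1 (accelerating): v₀ = 5.50 m/s, a = 1.8 m/s².
v = v₀ + at → t = (17.5 − 5.50) / 1.8 = 6.67 s
v² = v₀² + 2aΔx → Δx = (17.5² − 5.50²)/(2·1.8) = 76.7 m

Phase 2 (constant speed): v₀ = 17.5 m/s, a = 0 m/s².
v = v₀ + at = 17.5 + (0)(5) = 17.5 m/s
Δx = v₀t + ½at² = 17.5·5 + 0.5·0·5² = 87.5 m

Phase 3 (accelerating): v₀ = 17.5 m/s, a = 0.8 m/s².
v = v₀ + at → t = (21 − 17.5) / 0.8 = 4.38 s
v² = v₀² + 2aΔx → Δx = (21² − 17.5²)/(2·0.8) = 84.2 m

Phase 4 (constant speed): v₀ = 21.0 m/s, a = 0 m/s².
v = v₀ + at = 21.0 + (0)(6) = 21.0 m/s
Δx = v₀t + ½at² = 21.0·6 + 0.5·0·6² = 126 m
Total distance = 76.7 + 87.5 + 84.2 + 126 = 374 m

374.39 m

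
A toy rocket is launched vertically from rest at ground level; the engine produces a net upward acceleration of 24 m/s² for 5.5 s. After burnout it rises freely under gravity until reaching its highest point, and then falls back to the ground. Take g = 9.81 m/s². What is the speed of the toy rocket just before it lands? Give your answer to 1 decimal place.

156.7 m/s

Phase 1 (powered ascent): v₀ = 0 m/s, a = 24 m/s².
v = v₀ + at = 0 + (24)(5.5) = 132 m/s
Δx = v₀t + ½at² = 0·5.5 + 0.5·24·5.5² = 363 m

Phase 2 (coasting upward): v₀ = 132 m/s, a = -9.81 m/s².
v = v₀ + at → t = (0 − 132) / -9.81 = 13.5 s
v² = v₀² + 2aΔx → Δx = (0² − 132²)/(2·-9.81) = 888 m

Phase 3 (free fall): v₀ = 0 m/s, a = -9.81 m/s².
Falls 1250 m from rest: t = √(2·1250/9.81) = 16.0 s; v = g·t = 157 m/s.
Impact speed = 157 m/s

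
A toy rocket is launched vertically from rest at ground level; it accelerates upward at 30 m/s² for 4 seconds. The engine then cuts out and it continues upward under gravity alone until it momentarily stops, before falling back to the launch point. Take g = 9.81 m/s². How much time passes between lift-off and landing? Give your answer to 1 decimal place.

30.3 s

Phase 1 (powered ascent): v₀ = 0 m/s, a = 30 m/s².
v = v₀ + at = 0 + (30)(4) = 120 m/s
Δx = v₀t + ½at² = 0·4 + 0.5·30·4² = 240 m

Phase 2 (coasting upward): v₀ = 120 m/s, a = -9.81 m/s².
v = v₀ + at → t = (0 − 120) / -9.81 = 12.2 s
v² = v₀² + 2aΔx → Δx = (0² − 120²)/(2·-9.81) = 734 m

Phase 3 (free fall): v₀ = 0 m/s, a = -9.81 m/s².
Falls 974 m from rest: t = √(2·974/9.81) = 14.1 s; v = g·t = 138 m/s.
Total time = 4.00 + 12.2 + 14.1 = 30.3 s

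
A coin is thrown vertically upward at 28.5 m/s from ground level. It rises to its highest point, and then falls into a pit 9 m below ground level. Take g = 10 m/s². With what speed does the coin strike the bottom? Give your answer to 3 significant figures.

31.5 m/s

Phase 1 (rising): v₀ = 28.5 m/s, a = -10 m/s².
v = v₀ + at → t = (0 − 28.5) / -10 = 2.85 s
v² = v₀² + 2aΔx → Δx = (0² − 28.5²)/(2·-10) = 40.6 m

Phase 2 (falling): v₀ = 0 m/s, a = -10 m/s².
Falls 49.6 m from rest: t = √(2·49.6/10) = 3.15 s; v = g·t = 31.5 m/s.
Final speed = 31.5 m/s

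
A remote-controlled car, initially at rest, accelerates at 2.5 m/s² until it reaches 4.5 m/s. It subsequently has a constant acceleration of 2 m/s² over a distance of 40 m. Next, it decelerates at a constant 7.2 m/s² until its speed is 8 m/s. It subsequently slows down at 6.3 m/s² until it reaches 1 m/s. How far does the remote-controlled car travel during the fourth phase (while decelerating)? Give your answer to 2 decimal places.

5.00 m

Phase 1 (accelerating): v₀ = 0 m/s, a = 2.5 m/s².
v = v₀ + at → t = (4.5 − 0) / 2.5 = 1.80 s
v² = v₀² + 2aΔx → Δx = (4.5² − 0²)/(2·2.5) = 4.05 m

Phase 2 (accelerating): v₀ = 4.50 m/s, a = 2 m/s².
v² = v₀² + 2aΔx = 4.50² + 2·2·40 = 180 → v = 13.4 m/s
t = (v − v₀)/a = (13.4 − 4.50)/2 = 4.46 s

Phase 3 (decelerating): v₀ = 13.4 m/s, a = -7.2 m/s².
v = v₀ + at → t = (8 − 13.4) / -7.2 = 0.754 s
v² = v₀² + 2aΔx → Δx = (8² − 13.4²)/(2·-7.2) = 8.07 m

Phase 4 (decelerating): v₀ = 8.00 m/s, a = -6.3 m/s².
v = v₀ + at → t = (1 − 8.00) / -6.3 = 1.11 s
v² = v₀² + 2aΔx → Δx = (1² − 8.00²)/(2·-6.3) = 5.00 m
Distance in phase 4 = 5.00 m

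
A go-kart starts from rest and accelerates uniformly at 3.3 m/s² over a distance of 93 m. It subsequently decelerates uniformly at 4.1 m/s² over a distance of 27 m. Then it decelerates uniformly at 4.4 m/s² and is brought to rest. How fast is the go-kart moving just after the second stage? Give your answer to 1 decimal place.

19.8 m/s

Phase 1 (accelerating): v₀ = 0 m/s, a = 3.3 m/s².
v² = v₀² + 2aΔx = 0² + 2·3.3·93 = 614 → v = 24.8 m/s
t = (v − v₀)/a = (24.8 − 0)/3.3 = 7.51 s

Phase 2 (decelerating): v₀ = 24.8 m/s, a = -4.1 m/s².
v² = v₀² + 2aΔx = 24.8² + 2·-4.1·27 = 392 → v = 19.8 m/s
t = (v − v₀)/a = (19.8 − 24.8)/-4.1 = 1.21 s
Speed at end of phase 2 = 19.8 m/s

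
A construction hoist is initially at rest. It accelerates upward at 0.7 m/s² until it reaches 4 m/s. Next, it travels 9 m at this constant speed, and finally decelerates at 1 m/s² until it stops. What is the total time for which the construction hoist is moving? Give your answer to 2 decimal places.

11.96 s

Phase 1 (accelerating): v₀ = 0 m/s, a = 0.7 m/s².
v = v₀ + at → t = (4 − 0) / 0.7 = 5.71 s
v² = v₀² + 2aΔx → Δx = (4² − 0²)/(2·0.7) = 11.4 m

Phase 2 (constant speed): v₀ = 4.00 m/s, a = 0 m/s².
Constant speed: t = d/v = 9/4.00 = 2.25 s

Phase 3 (decelerating): v₀ = 4.00 m/s, a = -1 m/s².
v = v₀ + at → t = (0 − 4.00) / -1 = 4.00 s
v² = v₀² + 2aΔx → Δx = (0² − 4.00²)/(2·-1) = 8.00 m
Total time = 5.71 + 2.25 + 4.00 = 12.0 s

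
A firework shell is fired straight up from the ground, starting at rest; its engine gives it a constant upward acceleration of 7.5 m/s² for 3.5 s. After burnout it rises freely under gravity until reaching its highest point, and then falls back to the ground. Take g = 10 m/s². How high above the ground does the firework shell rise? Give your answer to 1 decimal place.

80.4 m

Phase 1 (powered ascent): v₀ = 0 m/s, a = 7.5 m/s².
v = v₀ + at = 0 + (7.5)(3.5) = 26.2 m/s
Δx = v₀t + ½at² = 0·3.5 + 0.5·7.5·3.5² = 45.9 m

Phase 2 (coasting upward): v₀ = 26.2 m/s, a = -10 m/s².
v = v₀ + at → t = (0 − 26.2) / -10 = 2.62 s
v² = v₀² + 2aΔx → Δx = (0² − 26.2²)/(2·-10) = 34.5 m
Maximum height = 45.9 + 34.5 = 80.4 m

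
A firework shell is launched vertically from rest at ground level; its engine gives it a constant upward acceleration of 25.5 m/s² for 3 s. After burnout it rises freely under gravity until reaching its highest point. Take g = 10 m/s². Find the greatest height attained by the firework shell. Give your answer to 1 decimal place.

407.4 m

Phase 1 (powered ascent): v₀ = 0 m/s, a = 25.5 m/s².
v = v₀ + at = 0 + (25.5)(3) = 76.5 m/s
Δx = v₀t + ½at² = 0·3 + 0.5·25.5·3² = 115 m

Phase 2 (coasting upward): v₀ = 76.5 m/s, a = -10 m/s².
v = v₀ + at → t = (0 − 76.5) / -10 = 7.65 s
v² = v₀² + 2aΔx → Δx = (0² − 76.5²)/(2·-10) = 293 m
Maximum height = 115 + 293 = 407 m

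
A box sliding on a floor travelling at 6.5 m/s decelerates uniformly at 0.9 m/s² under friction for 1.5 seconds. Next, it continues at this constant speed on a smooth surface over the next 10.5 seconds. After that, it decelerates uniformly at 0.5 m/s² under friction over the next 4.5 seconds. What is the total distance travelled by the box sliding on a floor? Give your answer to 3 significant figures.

80.9 m

Phase 1 (decelerating): v₀ = 6.50 m/s, a = -0.9 m/s².
v = v₀ + at = 6.50 + (-0.9)(1.5) = 5.15 m/s
Δx = v₀t + ½at² = 6.50·1.5 + 0.5·-0.9·1.5² = 8.74 m

Phase 2 (constant speed): v₀ = 5.15 m/s, a = 0 m/s².
v = v₀ + at = 5.15 + (0)(10.5) = 5.15 m/s
Δx = v₀t + ½at² = 5.15·10.5 + 0.5·0·10.5² = 54.1 m

Phase 3 (decelerating): v₀ = 5.15 m/s, a = -0.5 m/s².
v = v₀ + at = 5.15 + (-0.5)(4.5) = 2.90 m/s
Δx = v₀t + ½at² = 5.15·4.5 + 0.5·-0.5·4.5² = 18.1 m
Total distance = 8.74 + 54.1 + 18.1 = 80.9 m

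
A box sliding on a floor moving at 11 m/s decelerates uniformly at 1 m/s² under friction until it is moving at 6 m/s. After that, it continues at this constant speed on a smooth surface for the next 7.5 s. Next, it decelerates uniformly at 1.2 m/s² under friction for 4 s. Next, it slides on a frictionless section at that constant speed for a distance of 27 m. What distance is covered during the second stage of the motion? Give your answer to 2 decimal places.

45.00 m

Phase 1 (decelerating): v₀ = 11.0 m/s, a = -1 m/s².
v = v₀ + at → t = (6 − 11.0) / -1 = 5.00 s
v² = v₀² + 2aΔx → Δx = (6² − 11.0²)/(2·-1) = 42.5 m

Phase 2 (constant speed): v₀ = 6.00 m/s, a = 0 m/s².
v = v₀ + at = 6.00 + (0)(7.5) = 6.00 m/s
Δx = v₀t + ½at² = 6.00·7.5 + 0.5·0·7.5² = 45.0 m
Distance in phase 2 = 45.0 m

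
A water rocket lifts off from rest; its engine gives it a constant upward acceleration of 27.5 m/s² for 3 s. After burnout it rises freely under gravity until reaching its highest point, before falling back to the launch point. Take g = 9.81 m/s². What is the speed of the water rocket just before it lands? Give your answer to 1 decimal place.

96.1 m/s

Phase 1 (powered ascent): v₀ = 0 m/s, a = 27.5 m/s².
v = v₀ + at = 0 + (27.5)(3) = 82.5 m/s
Δx = v₀t + ½at² = 0·3 + 0.5·27.5·3² = 124 m

Phase 2 (coasting upward): v₀ = 82.5 m/s, a = -9.81 m/s².
v = v₀ + at → t = (0 − 82.5) / -9.81 = 8.41 s
v² = v₀² + 2aΔx → Δx = (0² − 82.5²)/(2·-9.81) = 347 m

Phase 3 (free fall): v₀ = 0 m/s, a = -9.81 m/s².
Falls 471 m from rest: t = √(2·471/9.81) = 9.80 s; v = g·t = 96.1 m/s.
Impact speed = 96.1 m/s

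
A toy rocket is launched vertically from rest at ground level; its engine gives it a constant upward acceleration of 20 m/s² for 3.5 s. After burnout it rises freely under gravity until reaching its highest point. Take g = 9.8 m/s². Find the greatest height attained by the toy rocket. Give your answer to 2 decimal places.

372.50 m

Phase 1 (powered ascent): v₀ = 0 m/s, a = 20 m/s².
v = v₀ + at = 0 + (20)(3.5) = 70.0 m/s
Δx = v₀t + ½at² = 0·3.5 + 0.5·20·3.5² = 122 m

Phase 2 (coasting upward): v₀ = 70.0 m/s, a = -9.8 m/s².
v = v₀ + at → t = (0 − 70.0) / -9.8 = 7.14 s
v² = v₀² + 2aΔx → Δx = (0² − 70.0²)/(2·-9.8) = 250 m
Maximum height = 122 + 250 = 372 m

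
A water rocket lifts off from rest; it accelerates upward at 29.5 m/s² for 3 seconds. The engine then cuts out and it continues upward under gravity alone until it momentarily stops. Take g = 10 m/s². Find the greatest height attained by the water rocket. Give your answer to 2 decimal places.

524.36 m

Phase 1 (powered ascent): v₀ = 0 m/s, a = 29.5 m/s².
v = v₀ + at = 0 + (29.5)(3) = 88.5 m/s
Δx = v₀t + ½at² = 0·3 + 0.5·29.5·3² = 133 m

Phase 2 (coasting upward): v₀ = 88.5 m/s, a = -10 m/s².
v = v₀ + at → t = (0 − 88.5) / -10 = 8.85 s
v² = v₀² + 2aΔx → Δx = (0² − 88.5²)/(2·-10) = 392 m
Maximum height = 133 + 392 = 524 m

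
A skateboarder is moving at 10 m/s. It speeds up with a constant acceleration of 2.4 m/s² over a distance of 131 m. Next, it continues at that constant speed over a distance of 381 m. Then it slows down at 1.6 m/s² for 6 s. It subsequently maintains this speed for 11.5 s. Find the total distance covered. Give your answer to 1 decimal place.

Phase 1 (accelerating): v₀ = 10.0 m/s, a = 2.4 m/s².
v² = v₀² + 2aΔx = 10.0² + 2·2.4·131 = 729 → v = 27.0 m/s
t = (v − v₀)/a = (27.0 − 10.0)/2.4 = 7.08 s

Phase 2 (constant speed): v₀ = 27.0 m/s, a = 0 m/s².
Constant speed: t = d/v = 381/27.0 = 14.1 s

Phase 3 (decelerating): v₀ = 27.0 m/s, a = -1.6 m/s².
v = v₀ + at = 27.0 + (-1.6)(6) = 17.4 m/s
Δx = v₀t + ½at² = 27.0·6 + 0.5·-1.6·6² = 133 m

Phase 4 (constant speed): v₀ = 17.4 m/s, a = 0 m/s².
v = v₀ + at = 17.4 + (0)(11.5) = 17.4 m/s
Δx = v₀t + ½at² = 17.4·11.5 + 0.5·0·11.5² = 200 m
Total distance = 131 + 381 + 133 + 200 = 845 m

845.2 m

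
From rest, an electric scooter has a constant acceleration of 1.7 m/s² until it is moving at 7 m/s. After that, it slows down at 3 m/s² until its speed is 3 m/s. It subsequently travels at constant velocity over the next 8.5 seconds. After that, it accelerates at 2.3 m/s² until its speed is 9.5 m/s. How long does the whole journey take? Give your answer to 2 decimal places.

16.78 s

Phase 1 (accelerating): v₀ = 0 m/s, a = 1.7 m/s².
v = v₀ + at → t = (7 − 0) / 1.7 = 4.12 s
v² = v₀² + 2aΔx → Δx = (7² − 0²)/(2·1.7) = 14.4 m

Phase 2 (decelerating): v₀ = 7.00 m/s, a = -3 m/s².
v = v₀ + at → t = (3 − 7.00) / -3 = 1.33 s
v² = v₀² + 2aΔx → Δx = (3² − 7.00²)/(2·-3) = 6.67 m

Phase 3 (constant speed): v₀ = 3.00 m/s, a = 0 m/s².
v = v₀ + at = 3.00 + (0)(8.5) = 3.00 m/s
Δx = v₀t + ½at² = 3.00·8.5 + 0.5·0·8.5² = 25.5 m

Phase 4 (accelerating): v₀ = 3.00 m/s, a = 2.3 m/s².
v = v₀ + at → t = (9.5 − 3.00) / 2.3 = 2.83 s
v² = v₀² + 2aΔx → Δx = (9.5² − 3.00²)/(2·2.3) = 17.7 m
Total time = 4.12 + 1.33 + 8.50 + 2.83 = 16.8 s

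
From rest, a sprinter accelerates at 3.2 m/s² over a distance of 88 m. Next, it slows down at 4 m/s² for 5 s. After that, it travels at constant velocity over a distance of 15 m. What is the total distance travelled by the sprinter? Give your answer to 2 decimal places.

Phase 1 (accelerating): v₀ = 0 m/s, a = 3.2 m/s².
v² = v₀² + 2aΔx = 0² + 2·3.2·88 = 563 → v = 23.7 m/s
t = (v − v₀)/a = (23.7 − 0)/3.2 = 7.42 s

Phase 2 (decelerating): v₀ = 23.7 m/s, a = -4 m/s².
v = v₀ + at = 23.7 + (-4)(5) = 3.73 m/s
Δx = v₀t + ½at² = 23.7·5 + 0.5·-4·5² = 68.7 m

Phase 3 (constant speed): v₀ = 3.73 m/s, a = 0 m/s².
Constant speed: t = d/v = 15/3.73 = 4.02 s
Total distance = 88.0 + 68.7 + 15.0 = 172 m

171.66 m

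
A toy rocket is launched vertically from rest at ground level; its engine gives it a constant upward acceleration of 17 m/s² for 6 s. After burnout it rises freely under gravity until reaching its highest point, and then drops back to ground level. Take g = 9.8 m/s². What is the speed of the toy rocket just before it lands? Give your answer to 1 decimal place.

Phase 1 (powered ascent): v₀ = 0 m/s, a = 17 m/s².
v = v₀ + at = 0 + (17)(6) = 102 m/s
Δx = v₀t + ½at² = 0·6 + 0.5·17·6² = 306 m

Phase 2 (coasting upward): v₀ = 102 m/s, a = -9.8 m/s².
v = v₀ + at → t = (0 − 102) / -9.8 = 10.4 s
v² = v₀² + 2aΔx → Δx = (0² − 102²)/(2·-9.8) = 531 m

Phase 3 (free fall): v₀ = 0 m/s, a = -9.8 m/s².
Falls 837 m from rest: t = √(2·837/9.8) = 13.1 s; v = g·t = 128 m/s.
Impact speed = 128 m/s

128.1 m/s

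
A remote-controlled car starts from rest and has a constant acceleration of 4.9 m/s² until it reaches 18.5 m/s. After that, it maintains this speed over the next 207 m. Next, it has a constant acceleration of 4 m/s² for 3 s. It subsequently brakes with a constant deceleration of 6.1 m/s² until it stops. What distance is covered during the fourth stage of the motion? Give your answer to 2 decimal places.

Phase 1 (accelerating): v₀ = 0 m/s, a = 4.9 m/s².
v = v₀ + at → t = (18.5 − 0) / 4.9 = 3.78 s
v² = v₀² + 2aΔx → Δx = (18.5² − 0²)/(2·4.9) = 34.9 m

Phase 2 (constant speed): v₀ = 18.5 m/s, a = 0 m/s².
Constant speed: t = d/v = 207/18.5 = 11.2 s

Phase 3 (accelerating): v₀ = 18.5 m/s, a = 4 m/s².
v = v₀ + at = 18.5 + (4)(3) = 30.5 m/s
Δx = v₀t + ½at² = 18.5·3 + 0.5·4·3² = 73.5 m

Phase 4 (decelerating): v₀ = 30.5 m/s, a = -6.1 m/s².
v = v₀ + at → t = (0 − 30.5) / -6.1 = 5.00 s
v² = v₀² + 2aΔx → Δx = (0² − 30.5²)/(2·-6.1) = 76.2 m
Distance in phase 4 = 76.2 m

76.25 m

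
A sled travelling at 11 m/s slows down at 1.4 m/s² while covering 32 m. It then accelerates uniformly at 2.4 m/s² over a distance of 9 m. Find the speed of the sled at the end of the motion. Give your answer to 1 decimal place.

8.6 m/s

Phase 1 (decelerating): v₀ = 11.0 m/s, a = -1.4 m/s².
v² = v₀² + 2aΔx = 11.0² + 2·-1.4·32 = 31.4 → v = 5.60 m/s
t = (v − v₀)/a = (5.60 − 11.0)/-1.4 = 3.85 s

Phase 2 (accelerating): v₀ = 5.60 m/s, a = 2.4 m/s².
v² = v₀² + 2aΔx = 5.60² + 2·2.4·9 = 74.6 → v = 8.64 m/s
t = (v − v₀)/a = (8.64 − 5.60)/2.4 = 1.26 s
Final speed = 8.64 m/s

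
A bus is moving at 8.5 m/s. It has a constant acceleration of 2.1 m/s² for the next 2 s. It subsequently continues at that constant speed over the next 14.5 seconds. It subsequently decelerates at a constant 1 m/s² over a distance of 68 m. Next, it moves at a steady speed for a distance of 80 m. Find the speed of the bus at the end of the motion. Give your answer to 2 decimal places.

5.03 m/s

Phase 1 (accelerating): v₀ = 8.50 m/s, a = 2.1 m/s².
v = v₀ + at = 8.50 + (2.1)(2) = 12.7 m/s
Δx = v₀t + ½at² = 8.50·2 + 0.5·2.1·2² = 21.2 m

Phase 2 (constant speed): v₀ = 12.7 m/s, a = 0 m/s².
v = v₀ + at = 12.7 + (0)(14.5) = 12.7 m/s
Δx = v₀t + ½at² = 12.7·14.5 + 0.5·0·14.5² = 184 m

Phase 3 (decelerating): v₀ = 12.7 m/s, a = -1 m/s².
v² = v₀² + 2aΔx = 12.7² + 2·-1·68 = 25.3 → v = 5.03 m/s
t = (v − v₀)/a = (5.03 − 12.7)/-1 = 7.67 s

Phase 4 (constant speed): v₀ = 5.03 m/s, a = 0 m/s².
Constant speed: t = d/v = 80/5.03 = 15.9 s
Final speed = 5.03 m/s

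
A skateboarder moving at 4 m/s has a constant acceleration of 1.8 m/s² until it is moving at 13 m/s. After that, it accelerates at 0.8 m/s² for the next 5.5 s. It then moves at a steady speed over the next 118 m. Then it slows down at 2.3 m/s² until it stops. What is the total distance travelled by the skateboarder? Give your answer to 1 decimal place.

309.9 m

Phase 1 (accelerating): v₀ = 4.00 m/s, a = 1.8 m/s².
v = v₀ + at → t = (13 − 4.00) / 1.8 = 5.00 s
v² = v₀² + 2aΔx → Δx = (13² − 4.00²)/(2·1.8) = 42.5 m

Phase 2 (accelerating): v₀ = 13.0 m/s, a = 0.8 m/s².
v = v₀ + at = 13.0 + (0.8)(5.5) = 17.4 m/s
Δx = v₀t + ½at² = 13.0·5.5 + 0.5·0.8·5.5² = 83.6 m

Phase 3 (constant speed): v₀ = 17.4 m/s, a = 0 m/s².
Constant speed: t = d/v = 118/17.4 = 6.78 s

Phase 4 (decelerating): v₀ = 17.4 m/s, a = -2.3 m/s².
v = v₀ + at → t = (0 − 17.4) / -2.3 = 7.57 s
v² = v₀² + 2aΔx → Δx = (0² − 17.4²)/(2·-2.3) = 65.8 m
Total distance = 42.5 + 83.6 + 118 + 65.8 = 310 m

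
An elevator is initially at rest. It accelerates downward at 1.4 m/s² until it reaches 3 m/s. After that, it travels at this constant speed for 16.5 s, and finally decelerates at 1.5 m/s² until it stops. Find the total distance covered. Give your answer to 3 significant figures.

Phase 1 (accelerating): v₀ = 0 m/s, a = 1.4 m/s².
v = v₀ + at → t = (3 − 0) / 1.4 = 2.14 s
v² = v₀² + 2aΔx → Δx = (3² − 0²)/(2·1.4) = 3.21 m

Phase 2 (constant speed): v₀ = 3.00 m/s, a = 0 m/s².
v = v₀ + at = 3.00 + (0)(16.5) = 3.00 m/s
Δx = v₀t + ½at² = 3.00·16.5 + 0.5·0·16.5² = 49.5 m

Phase 3 (decelerating): v₀ = 3.00 m/s, a = -1.5 m/s².
v = v₀ + at → t = (0 − 3.00) / -1.5 = 2.00 s
v² = v₀² + 2aΔx → Δx = (0² − 3.00²)/(2·-1.5) = 3.00 m
Total distance = 3.21 + 49.5 + 3.00 = 55.7 m

55.7 m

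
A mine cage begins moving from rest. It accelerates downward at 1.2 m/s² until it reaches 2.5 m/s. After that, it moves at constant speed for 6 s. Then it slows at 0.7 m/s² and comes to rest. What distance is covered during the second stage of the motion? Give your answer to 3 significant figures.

Phase 1 (accelerating): v₀ = 0 m/s, a = 1.2 m/s².
v = v₀ + at → t = (2.5 − 0) / 1.2 = 2.08 s
v² = v₀² + 2aΔx → Δx = (2.5² − 0²)/(2·1.2) = 2.60 m

Phase 2 (constant speed): v₀ = 2.50 m/s, a = 0 m/s².
v = v₀ + at = 2.50 + (0)(6) = 2.50 m/s
Δx = v₀t + ½at² = 2.50·6 + 0.5·0·6² = 15.0 m
Distance in phase 2 = 15.0 m

15.0 m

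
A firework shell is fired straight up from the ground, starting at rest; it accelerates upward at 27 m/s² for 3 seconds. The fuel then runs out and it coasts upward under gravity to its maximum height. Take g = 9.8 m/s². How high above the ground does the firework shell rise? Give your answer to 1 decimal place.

Phase 1 (powered ascent): v₀ = 0 m/s, a = 27 m/s².
v = v₀ + at = 0 + (27)(3) = 81.0 m/s
Δx = v₀t + ½at² = 0·3 + 0.5·27·3² = 122 m

Phase 2 (coasting upward): v₀ = 81.0 m/s, a = -9.8 m/s².
v = v₀ + at → t = (0 − 81.0) / -9.8 = 8.27 s
v² = v₀² + 2aΔx → Δx = (0² − 81.0²)/(2·-9.8) = 335 m
Maximum height = 122 + 335 = 456 m

456.2 m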